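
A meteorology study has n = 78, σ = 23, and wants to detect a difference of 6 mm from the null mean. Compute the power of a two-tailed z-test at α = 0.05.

SE = σ/√n = 23/√78 = 2.604. Non-centrality λ = d/SE = 6/2.604 = 2.304. Power ≈ Φ(λ - z_{α/2}) = Φ(2.304 - 1.96) = Φ(0.344) = 0.635.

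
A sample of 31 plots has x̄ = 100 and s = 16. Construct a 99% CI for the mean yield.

CI = x̄ ± t*(s/√n) = 100 ± 2.75(16/√31) = (92.1, 107.9)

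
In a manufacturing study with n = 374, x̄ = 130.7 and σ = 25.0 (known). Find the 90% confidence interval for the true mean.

CI = x̄ ± z*(σ/√n) = 130.7 ± 1.645(25.0/√374) = 130.7 ± 2.13 = (128.57, 132.83)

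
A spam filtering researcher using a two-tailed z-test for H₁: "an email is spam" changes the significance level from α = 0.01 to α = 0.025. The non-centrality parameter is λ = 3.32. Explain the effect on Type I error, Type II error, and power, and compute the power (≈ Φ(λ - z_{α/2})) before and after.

Increasing α from 0.01 to 0.025:
• Type I error rate increases (α is the Type I rate by definition).
• Critical value moves from z_{α/2} = 2.576 to 2.241, so power = Φ(λ - z_{α/2}) goes from Φ(3.32 - 2.576) = 0.772 to Φ(3.32 - 2.241) = 0.86.
• Type II error rate β = 1 - power therefore decreases (0.228 → 0.14).
Appropriate when false negatives are costly — here, a spam email lands in the inbox.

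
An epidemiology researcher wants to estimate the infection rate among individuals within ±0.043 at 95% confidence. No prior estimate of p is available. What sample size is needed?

Conservative approach: use p = 0.5 (maximizes p(1-p) = 0.25). n = z²(0.25)/E² = 1.96²×0.25/0.043² = 519.4 → n = 520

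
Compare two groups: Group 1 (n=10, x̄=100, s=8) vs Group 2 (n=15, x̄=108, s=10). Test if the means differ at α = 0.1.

Pooled sp = 9.27. t = -2.114, df = 23. Critical t = ±1.714. Reject H₀.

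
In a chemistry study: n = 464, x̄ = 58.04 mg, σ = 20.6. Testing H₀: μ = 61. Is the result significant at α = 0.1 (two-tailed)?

z = (58.04 - 61)/(20.6/√464) = -3.095. Since |z| > 1.645, significant at α = 0.1.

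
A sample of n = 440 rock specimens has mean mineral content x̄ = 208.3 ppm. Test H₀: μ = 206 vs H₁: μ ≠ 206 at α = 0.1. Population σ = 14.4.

z = (x̄ - μ₀)/(σ/√n) = (208.3 - 206)/(14.4/√440) = 3.35. Critical value: ±1.645. Since |3.35| > 1.645, Reject H₀.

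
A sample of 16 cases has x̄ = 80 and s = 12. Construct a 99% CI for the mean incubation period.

CI = x̄ ± t*(s/√n) = 80 ± 2.947(12/√16) = (71.16, 88.84)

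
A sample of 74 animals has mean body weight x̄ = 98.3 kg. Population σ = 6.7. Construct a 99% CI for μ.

CI = x̄ ± z*(σ/√n) = 98.3 ± 2.576(6.7/√74) = 98.3 ± 2.01 = (96.29, 100.31)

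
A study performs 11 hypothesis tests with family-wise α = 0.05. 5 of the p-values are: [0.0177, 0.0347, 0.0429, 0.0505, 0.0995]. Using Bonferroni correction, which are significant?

Bonferroni α = 0.05/11 = 0.00455. None of the given p-values are significant.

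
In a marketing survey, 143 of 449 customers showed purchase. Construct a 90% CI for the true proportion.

p̂ = 0.318. CI = p̂ ± z*√(p̂(1-p̂)/n) = (0.282, 0.355)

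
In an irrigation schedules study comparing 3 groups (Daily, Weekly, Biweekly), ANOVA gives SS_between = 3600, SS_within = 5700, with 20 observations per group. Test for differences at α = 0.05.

df_between = 2, df_within = 57. F = MS_between/MS_within = 1800.0/100.0 = 18.0. F_crit ≈ 3.159. Reject H₀. At least one mean differs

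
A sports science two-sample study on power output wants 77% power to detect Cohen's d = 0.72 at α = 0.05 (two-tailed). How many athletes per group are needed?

z_{α/2} = 1.96, z_β = Φ⁻¹(0.77) = 0.739. For medium effect (d = 0.72): n per group = 2(z_{α/2} + z_β)²/d² = 2(1.96 + 0.739)²/0.72² = 28.1 → 29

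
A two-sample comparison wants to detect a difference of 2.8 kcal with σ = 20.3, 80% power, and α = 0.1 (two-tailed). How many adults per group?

n per group = 2(z_α/2 + z_β)²σ²/d² = 2×(1.645 + 0.84)²×20.3²/2.8² = 649.2 → n = 650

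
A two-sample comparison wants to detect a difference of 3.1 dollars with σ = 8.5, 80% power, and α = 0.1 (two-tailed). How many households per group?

n per group = 2(z_α/2 + z_β)²σ²/d² = 2×(1.645 + 0.84)²×8.5²/3.1² = 92.9 → n = 93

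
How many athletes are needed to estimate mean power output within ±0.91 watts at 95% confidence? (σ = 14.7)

n = (z*σ/E)² = (1.96×14.7/0.91)² = 1002.5 → n = 1003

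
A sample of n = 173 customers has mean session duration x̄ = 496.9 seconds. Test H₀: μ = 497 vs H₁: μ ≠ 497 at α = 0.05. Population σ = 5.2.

z = (x̄ - μ₀)/(σ/√n) = (496.9 - 497)/(5.2/√173) = -0.253. Critical value: ±1.96. Since |-0.253| ≤ 1.96, Fail to reject H₀.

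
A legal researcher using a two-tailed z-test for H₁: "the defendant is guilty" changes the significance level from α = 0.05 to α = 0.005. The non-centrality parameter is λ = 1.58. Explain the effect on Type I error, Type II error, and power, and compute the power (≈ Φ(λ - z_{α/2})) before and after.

Decreasing α from 0.05 to 0.005:
• Type I error rate decreases (α is the Type I rate by definition).
• Critical value moves from z_{α/2} = 1.96 to 2.807, so power = Φ(λ - z_{α/2}) goes from Φ(1.58 - 1.96) = 0.352 to Φ(1.58 - 2.807) = 0.11.
• Type II error rate β = 1 - power therefore increases (0.648 → 0.89).
Appropriate when false positives are costly — here, convicting an innocent person.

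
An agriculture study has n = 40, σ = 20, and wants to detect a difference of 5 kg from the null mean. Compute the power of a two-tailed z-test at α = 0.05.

SE = σ/√n = 20/√40 = 3.162. Non-centrality λ = d/SE = 5/3.162 = 1.581. Power ≈ Φ(λ - z_{α/2}) = Φ(1.581 - 1.96) = Φ(-0.379) = 0.352.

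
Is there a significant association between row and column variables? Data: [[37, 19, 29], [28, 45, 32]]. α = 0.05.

χ² = 9.961. df = 2, critical = 5.991. Reject H₀. Variables are dependent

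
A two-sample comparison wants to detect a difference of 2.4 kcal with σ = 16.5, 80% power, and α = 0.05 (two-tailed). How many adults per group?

n per group = 2(z_α/2 + z_β)²σ²/d² = 2×(1.96 + 0.84)²×16.5²/2.4² = 741.1 → n = 742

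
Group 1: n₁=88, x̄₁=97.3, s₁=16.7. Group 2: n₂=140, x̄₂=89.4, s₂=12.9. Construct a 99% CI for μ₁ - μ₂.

Difference = 7.9. SE = √(16.7²/88 + 12.9²/140) = 2.088. CI = (2.52, 13.28)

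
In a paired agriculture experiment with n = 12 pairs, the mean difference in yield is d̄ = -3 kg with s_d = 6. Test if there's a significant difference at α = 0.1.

t = d̄/(s_d/√n) = -3/(6/√12) = -1.732. df = 11, critical t = ±1.796. Fail to reject H₀.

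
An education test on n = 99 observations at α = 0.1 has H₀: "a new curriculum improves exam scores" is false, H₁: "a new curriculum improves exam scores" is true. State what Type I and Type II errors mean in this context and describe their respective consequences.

Type I (false positive): concluding that a new curriculum improves exam scores when it is not — adopting a curriculum that gives no real benefit — disruption for nothing. Type II (false negative): failing to conclude that a new curriculum improves exam scores when it is — keeping the old curriculum when the new one would have helped students. Which is costlier depends on domain priorities and is a judgement call rather than a statistical fact.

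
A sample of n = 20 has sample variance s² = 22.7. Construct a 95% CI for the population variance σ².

df = 19. χ²_{0.025} = 32.852, χ²_{0.975} = 8.907. CI for σ² = ((n-1)s²/χ²_{α/2}, (n-1)s²/χ²_{1-α/2}) = (19·22.7/32.852, 19·22.7/8.907) = (13.13, 48.42)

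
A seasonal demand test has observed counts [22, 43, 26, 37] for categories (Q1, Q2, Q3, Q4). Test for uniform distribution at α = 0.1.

Expected = 32 each. χ² = Σ(O-E)²/E = 8.812. df = 3, critical value = 6.251. Reject H₀.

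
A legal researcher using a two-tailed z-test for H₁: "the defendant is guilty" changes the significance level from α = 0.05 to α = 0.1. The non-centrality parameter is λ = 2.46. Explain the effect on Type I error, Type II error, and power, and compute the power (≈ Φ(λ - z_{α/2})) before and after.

Increasing α from 0.05 to 0.1:
• Type I error rate increases (α is the Type I rate by definition).
• Critical value moves from z_{α/2} = 1.96 to 1.645, so power = Φ(λ - z_{α/2}) goes from Φ(2.46 - 1.96) = 0.691 to Φ(2.46 - 1.645) = 0.792.
• Type II error rate β = 1 - power therefore decreases (0.309 → 0.208).
Appropriate when false negatives are costly — here, acquitting a guilty person.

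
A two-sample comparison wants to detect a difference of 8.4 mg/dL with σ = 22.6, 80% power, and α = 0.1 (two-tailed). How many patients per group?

n per group = 2(z_α/2 + z_β)²σ²/d² = 2×(1.645 + 0.84)²×22.6²/8.4² = 89.4 → n = 90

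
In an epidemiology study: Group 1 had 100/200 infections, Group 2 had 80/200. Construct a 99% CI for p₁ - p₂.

p̂₁ = 0.5, p̂₂ = 0.4. Difference = 0.1. CI = (-0.028, 0.228)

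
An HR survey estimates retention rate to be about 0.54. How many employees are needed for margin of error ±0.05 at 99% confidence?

n = z²p(1-p)/E² = 2.576²×0.54×0.46/0.05² = 659.3 → n = 660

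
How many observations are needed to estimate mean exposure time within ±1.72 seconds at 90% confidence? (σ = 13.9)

n = (z*σ/E)² = (1.645×13.9/1.72)² = 176.7 → n = 177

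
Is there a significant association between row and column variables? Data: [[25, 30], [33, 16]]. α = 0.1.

χ² = 5.035. df = 1, critical = 2.706. Reject H₀. Variables are dependent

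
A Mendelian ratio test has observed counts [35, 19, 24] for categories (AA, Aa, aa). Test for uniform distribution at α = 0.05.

Expected = 26 each. χ² = Σ(O-E)²/E = 5.154. df = 2, critical value = 5.991. Fail to reject H₀.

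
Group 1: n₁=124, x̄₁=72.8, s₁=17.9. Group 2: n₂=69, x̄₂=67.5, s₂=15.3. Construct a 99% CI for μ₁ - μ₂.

Difference = 5.3. SE = √(17.9²/124 + 15.3²/69) = 2.445. CI = (-1.0, 11.6)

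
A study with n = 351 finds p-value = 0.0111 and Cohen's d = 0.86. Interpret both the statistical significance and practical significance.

Statistically significant (p = 0.0111 < 0.05). Cohen's d = 0.86 indicates a large effect size. Both statistical and practical significance should be considered.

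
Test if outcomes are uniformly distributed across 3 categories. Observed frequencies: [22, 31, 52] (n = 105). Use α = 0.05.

Expected = 35 each. χ² = Σ(O-E)²/E = 13.543. df = 2, critical value = 5.991. Reject H₀.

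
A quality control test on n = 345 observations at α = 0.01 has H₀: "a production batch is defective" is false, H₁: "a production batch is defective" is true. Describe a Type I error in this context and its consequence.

Type I error: rejecting H₀ when it is true — concluding that a production batch is defective when in fact it is not. Consequence: scrapping a good batch — wasted material and cost for no reason.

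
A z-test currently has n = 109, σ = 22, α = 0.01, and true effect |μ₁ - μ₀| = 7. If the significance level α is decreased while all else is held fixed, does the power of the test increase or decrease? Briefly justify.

Power decreases: a smaller α raises the critical value, so less of the H₁ sampling distribution falls in the rejection region.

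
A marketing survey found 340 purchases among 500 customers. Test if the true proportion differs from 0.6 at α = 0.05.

p̂ = 0.68, p₀ = 0.6. z = (p̂ - p₀)/√(p₀(1-p₀)/n) = 3.651. Critical: ±1.96. Reject H₀.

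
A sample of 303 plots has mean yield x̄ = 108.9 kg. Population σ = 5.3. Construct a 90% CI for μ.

CI = x̄ ± z*(σ/√n) = 108.9 ± 1.645(5.3/√303) = 108.9 ± 0.5 = (108.4, 109.4)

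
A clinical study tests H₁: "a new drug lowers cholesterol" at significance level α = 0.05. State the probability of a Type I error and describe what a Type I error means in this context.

P(Type I error) = α = 0.05. A Type I error is rejecting H₀ when H₀ is actually true (false positive) — here, concluding that a new drug lowers cholesterol when in fact this is not the case. Consequence: approving an ineffective drug — patients take a useless medication and may skip effective alternatives.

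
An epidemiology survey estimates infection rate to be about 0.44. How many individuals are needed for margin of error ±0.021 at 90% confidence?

n = z²p(1-p)/E² = 1.645²×0.44×0.56/0.021² = 1511.9 → n = 1512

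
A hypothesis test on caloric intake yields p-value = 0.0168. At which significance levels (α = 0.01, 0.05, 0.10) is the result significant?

p = 0.0168. Significant at: α = 0.05, 0.1.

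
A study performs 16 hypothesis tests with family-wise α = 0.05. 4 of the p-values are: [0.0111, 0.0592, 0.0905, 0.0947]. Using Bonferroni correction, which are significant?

Bonferroni α = 0.05/16 = 0.00313. None of the given p-values are significant.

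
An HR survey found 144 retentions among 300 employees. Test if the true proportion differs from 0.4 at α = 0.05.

p̂ = 0.48, p₀ = 0.4. z = (p̂ - p₀)/√(p₀(1-p₀)/n) = 2.828. Critical: ±1.96. Reject H₀.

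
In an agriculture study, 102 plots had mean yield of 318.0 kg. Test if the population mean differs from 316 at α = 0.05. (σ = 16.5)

z = (x̄ - μ₀)/(σ/√n) = (318.0 - 316)/(16.5/√102) = 1.224. Critical value: ±1.96. Since |1.224| ≤ 1.96, Fail to reject H₀.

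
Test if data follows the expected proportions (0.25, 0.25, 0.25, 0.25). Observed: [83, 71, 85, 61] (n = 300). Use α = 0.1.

Expected: [75.0, 75.0, 75.0, 75.0]. χ² = 5.013. df = 3, critical = 6.251. Fail to reject H₀.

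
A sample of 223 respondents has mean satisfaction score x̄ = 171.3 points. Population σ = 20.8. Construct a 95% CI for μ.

CI = x̄ ± z*(σ/√n) = 171.3 ± 1.96(20.8/√223) = 171.3 ± 2.73 = (168.57, 174.03)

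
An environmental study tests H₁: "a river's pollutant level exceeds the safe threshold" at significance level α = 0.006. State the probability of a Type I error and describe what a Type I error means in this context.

P(Type I error) = α = 0.006. A Type I error is rejecting H₀ when H₀ is actually true (false positive) — here, concluding that a river's pollutant level exceeds the safe threshold when in fact this is not the case. Consequence: shutting down a compliant factory unnecessarily.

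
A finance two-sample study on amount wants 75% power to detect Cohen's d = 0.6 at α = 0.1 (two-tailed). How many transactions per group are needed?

z_{α/2} = 1.645, z_β = Φ⁻¹(0.75) = 0.674. For medium effect (d = 0.6): n per group = 2(z_{α/2} + z_β)²/d² = 2(1.645 + 0.674)²/0.6² = 29.9 → 30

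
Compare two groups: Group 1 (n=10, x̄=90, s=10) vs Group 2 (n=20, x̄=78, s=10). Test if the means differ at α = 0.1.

Pooled sp = 10.0. t = 3.098, df = 28. Critical t = ±1.701. Reject H₀.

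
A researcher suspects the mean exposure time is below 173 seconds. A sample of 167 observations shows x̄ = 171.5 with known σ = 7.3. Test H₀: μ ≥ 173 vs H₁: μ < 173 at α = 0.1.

z = -2.655. Critical value: -1.28. Reject H₀.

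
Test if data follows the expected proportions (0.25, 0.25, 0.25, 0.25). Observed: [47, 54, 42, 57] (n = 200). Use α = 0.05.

Expected: [50.0, 50.0, 50.0, 50.0]. χ² = 2.76. df = 3, critical = 7.815. Fail to reject H₀.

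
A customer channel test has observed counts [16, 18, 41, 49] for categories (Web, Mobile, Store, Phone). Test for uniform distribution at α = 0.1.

Expected = 31 each. χ² = Σ(O-E)²/E = 26.387. df = 3, critical value = 6.251. Reject H₀.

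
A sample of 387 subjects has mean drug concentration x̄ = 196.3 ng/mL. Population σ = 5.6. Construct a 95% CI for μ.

CI = x̄ ± z*(σ/√n) = 196.3 ± 1.96(5.6/√387) = 196.3 ± 0.56 = (195.74, 196.86)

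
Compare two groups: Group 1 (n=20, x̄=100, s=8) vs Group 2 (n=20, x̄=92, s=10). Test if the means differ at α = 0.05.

Pooled sp = 9.06. t = 2.794, df = 38. Critical t = ±2.024. Reject H₀.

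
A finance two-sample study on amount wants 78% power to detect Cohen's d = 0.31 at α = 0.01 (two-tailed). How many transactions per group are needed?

z_{α/2} = 2.576, z_β = Φ⁻¹(0.78) = 0.772. For small effect (d = 0.31): n per group = 2(z_{α/2} + z_β)²/d² = 2(2.576 + 0.772)²/0.31² = 233.3 → 234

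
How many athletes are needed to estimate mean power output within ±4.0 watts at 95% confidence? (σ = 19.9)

n = (z*σ/E)² = (1.96×19.9/4.0)² = 95.1 → n = 96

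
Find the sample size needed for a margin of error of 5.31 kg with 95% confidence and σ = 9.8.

n = (z*σ/E)² = (1.96×9.8/5.31)² = 13.1 → n = 14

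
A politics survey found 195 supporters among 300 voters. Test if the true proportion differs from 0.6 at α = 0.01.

p̂ = 0.65, p₀ = 0.6. z = (p̂ - p₀)/√(p₀(1-p₀)/n) = 1.768. Critical: ±2.576. Fail to reject H₀.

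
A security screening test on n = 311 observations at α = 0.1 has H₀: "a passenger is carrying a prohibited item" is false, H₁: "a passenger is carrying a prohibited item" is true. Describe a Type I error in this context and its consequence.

Type I error: rejecting H₀ when it is true — concluding that a passenger is carrying a prohibited item when in fact it is not. Consequence: detaining an innocent passenger — delay and inconvenience.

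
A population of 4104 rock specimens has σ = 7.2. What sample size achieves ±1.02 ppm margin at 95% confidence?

Without FPC: n₀ = (1.96×7.2/1.02)² = 191.415. With FPC: n = n₀N/(n₀+N-1) = 182.9 → n = 183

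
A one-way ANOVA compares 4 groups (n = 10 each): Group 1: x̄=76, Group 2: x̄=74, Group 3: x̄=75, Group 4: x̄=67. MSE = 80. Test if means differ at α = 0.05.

Grand mean = 73.0. SS_between = 500.0, MS_between = 166.67. F = 2.083, F_crit ≈ 2.866. Fail to reject H₀.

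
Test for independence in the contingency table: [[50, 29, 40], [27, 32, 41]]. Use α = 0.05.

χ² = 5.422. df = 2, critical = 5.991. Fail to reject H₀. No evidence of dependence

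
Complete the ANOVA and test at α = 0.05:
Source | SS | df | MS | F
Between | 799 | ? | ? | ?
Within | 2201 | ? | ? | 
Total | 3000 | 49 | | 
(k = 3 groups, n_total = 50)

df_between = 2, df_within = 47. MS_between = 399.5, MS_within = 46.83. F = 8.531, F_crit ≈ 3.195. Reject H₀.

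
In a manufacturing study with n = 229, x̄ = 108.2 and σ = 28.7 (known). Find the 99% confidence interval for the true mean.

CI = x̄ ± z*(σ/√n) = 108.2 ± 2.576(28.7/√229) = 108.2 ± 4.89 = (103.31, 113.09)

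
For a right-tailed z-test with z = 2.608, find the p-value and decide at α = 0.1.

p = P(Z > 2.608) = 1 - Φ(2.608) ≈ 0.0046. Since p < 0.1, reject H₀ (significant) at α = 0.1.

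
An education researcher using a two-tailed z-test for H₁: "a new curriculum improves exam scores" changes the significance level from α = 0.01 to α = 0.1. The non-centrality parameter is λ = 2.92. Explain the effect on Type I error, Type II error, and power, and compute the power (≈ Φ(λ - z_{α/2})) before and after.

Increasing α from 0.01 to 0.1:
• Type I error rate increases (α is the Type I rate by definition).
• Critical value moves from z_{α/2} = 2.576 to 1.645, so power = Φ(λ - z_{α/2}) goes from Φ(2.92 - 2.576) = 0.635 to Φ(2.92 - 1.645) = 0.899.
• Type II error rate β = 1 - power therefore decreases (0.365 → 0.101).
Appropriate when false negatives are costly — here, keeping the old curriculum when the new one would have helped students.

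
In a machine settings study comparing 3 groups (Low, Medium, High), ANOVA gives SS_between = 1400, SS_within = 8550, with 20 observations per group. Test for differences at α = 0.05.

df_between = 2, df_within = 57. F = MS_between/MS_within = 700.0/150.0 = 4.667. F_crit ≈ 3.159. Reject H₀. At least one mean differs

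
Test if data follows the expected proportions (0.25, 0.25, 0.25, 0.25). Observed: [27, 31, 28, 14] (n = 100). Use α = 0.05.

Expected: [25.0, 25.0, 25.0, 25.0]. χ² = 6.8. df = 3, critical = 7.815. Fail to reject H₀.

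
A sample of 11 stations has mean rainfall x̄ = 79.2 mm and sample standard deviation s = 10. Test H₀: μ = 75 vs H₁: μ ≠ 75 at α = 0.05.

t = (x̄ - μ₀)/(s/√n) = (79.2 - 75)/(10/√11) = 1.393. df = 10, critical t = ±2.228. Fail to reject H₀.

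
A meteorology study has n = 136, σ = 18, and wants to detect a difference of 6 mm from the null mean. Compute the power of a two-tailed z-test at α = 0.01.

SE = σ/√n = 18/√136 = 1.543. Non-centrality λ = d/SE = 6/1.543 = 3.887. Power ≈ Φ(λ - z_{α/2}) = Φ(3.887 - 2.576) = Φ(1.311) = 0.905.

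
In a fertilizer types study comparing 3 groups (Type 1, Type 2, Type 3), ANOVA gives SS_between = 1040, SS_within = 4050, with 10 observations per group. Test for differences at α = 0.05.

df_between = 2, df_within = 27. F = MS_between/MS_within = 520.0/150.0 = 3.467. F_crit ≈ 3.354. Reject H₀. At least one mean differs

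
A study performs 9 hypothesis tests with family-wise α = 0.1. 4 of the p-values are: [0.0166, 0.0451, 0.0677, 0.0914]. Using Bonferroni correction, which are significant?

Bonferroni α = 0.1/9 = 0.01111. None of the given p-values are significant.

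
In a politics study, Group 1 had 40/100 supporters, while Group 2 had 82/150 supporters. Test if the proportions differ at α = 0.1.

p̂₁ = 0.4, p̂₂ = 0.547, pooled p̂ = 0.488. z = -2.273. Critical: ±1.645. Reject H₀.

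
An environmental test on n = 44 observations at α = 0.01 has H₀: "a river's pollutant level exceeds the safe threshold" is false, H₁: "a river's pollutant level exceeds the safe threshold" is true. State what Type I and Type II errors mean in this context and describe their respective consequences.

Type I (false positive): concluding that a river's pollutant level exceeds the safe threshold when it is not — shutting down a compliant factory unnecessarily. Type II (false negative): failing to conclude that a river's pollutant level exceeds the safe threshold when it is — allowing unsafe pollution to continue. Which is costlier depends on domain priorities and is a judgement call rather than a statistical fact.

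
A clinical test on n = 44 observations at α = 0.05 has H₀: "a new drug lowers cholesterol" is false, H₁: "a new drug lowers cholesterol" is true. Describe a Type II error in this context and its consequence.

Type II error: failing to reject H₀ when it is false — concluding that a new drug lowers cholesterol is not supported when in fact it is. Consequence: shelving an effective drug — patients miss out on a treatment that would have helped.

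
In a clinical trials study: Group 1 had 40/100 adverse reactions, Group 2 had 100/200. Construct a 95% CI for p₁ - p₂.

p̂₁ = 0.4, p̂₂ = 0.5. Difference = -0.1. CI = (-0.218, 0.018)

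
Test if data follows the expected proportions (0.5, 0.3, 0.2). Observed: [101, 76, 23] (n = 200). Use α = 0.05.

Expected: [100.0, 60.0, 40.0]. χ² = 11.502. df = 2, critical = 5.991. Reject H₀.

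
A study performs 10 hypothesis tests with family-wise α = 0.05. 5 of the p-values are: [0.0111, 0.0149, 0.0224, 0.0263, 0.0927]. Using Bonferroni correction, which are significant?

Bonferroni α = 0.05/10 = 0.005. None of the given p-values are significant.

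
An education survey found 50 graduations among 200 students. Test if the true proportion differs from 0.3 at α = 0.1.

p̂ = 0.25, p₀ = 0.3. z = (p̂ - p₀)/√(p₀(1-p₀)/n) = -1.543. Critical: ±1.645. Fail to reject H₀.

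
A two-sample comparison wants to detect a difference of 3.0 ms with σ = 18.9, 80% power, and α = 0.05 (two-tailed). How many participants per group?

n per group = 2(z_α/2 + z_β)²σ²/d² = 2×(1.96 + 0.84)²×18.9²/3.0² = 622.3 → n = 623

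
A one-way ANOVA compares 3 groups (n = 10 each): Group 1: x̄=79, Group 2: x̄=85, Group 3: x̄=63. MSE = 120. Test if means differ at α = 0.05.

Grand mean = 75.67. SS_between = 2586.67, MS_between = 1293.33. F = 10.778, F_crit ≈ 3.354. Reject H₀.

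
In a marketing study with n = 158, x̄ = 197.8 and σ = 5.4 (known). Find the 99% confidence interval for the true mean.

CI = x̄ ± z*(σ/√n) = 197.8 ± 2.576(5.4/√158) = 197.8 ± 1.11 = (196.69, 198.91)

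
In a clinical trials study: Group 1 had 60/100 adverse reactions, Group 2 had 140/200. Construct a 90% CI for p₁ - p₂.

p̂₁ = 0.6, p̂₂ = 0.7. Difference = -0.1. CI = (-0.197, -0.003)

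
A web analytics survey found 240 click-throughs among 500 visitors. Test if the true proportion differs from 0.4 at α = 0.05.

p̂ = 0.48, p₀ = 0.4. z = (p̂ - p₀)/√(p₀(1-p₀)/n) = 3.651. Critical: ±1.96. Reject H₀.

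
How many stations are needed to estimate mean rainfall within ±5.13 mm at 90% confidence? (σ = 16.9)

n = (z*σ/E)² = (1.645×16.9/5.13)² = 29.4 → n = 30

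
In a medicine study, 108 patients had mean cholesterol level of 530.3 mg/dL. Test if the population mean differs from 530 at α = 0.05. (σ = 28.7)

z = (x̄ - μ₀)/(σ/√n) = (530.3 - 530)/(28.7/√108) = 0.109. Critical value: ±1.96. Since |0.109| ≤ 1.96, Fail to reject H₀.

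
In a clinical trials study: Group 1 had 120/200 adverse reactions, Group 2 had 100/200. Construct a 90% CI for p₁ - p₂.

p̂₁ = 0.6, p̂₂ = 0.5. Difference = 0.1. CI = (0.019, 0.181)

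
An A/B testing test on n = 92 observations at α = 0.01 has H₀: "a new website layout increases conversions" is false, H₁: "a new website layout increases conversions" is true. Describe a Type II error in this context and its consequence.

Type II error: failing to reject H₀ when it is false — concluding that a new website layout increases conversions is not supported when in fact it is. Consequence: discarding a layout that would have improved conversions — lost revenue.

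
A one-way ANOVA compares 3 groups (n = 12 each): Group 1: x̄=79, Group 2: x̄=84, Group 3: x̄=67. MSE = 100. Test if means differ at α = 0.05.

Grand mean = 76.67. SS_between = 1832.0, MS_between = 916.0. F = 9.16, F_crit ≈ 3.285. Reject H₀.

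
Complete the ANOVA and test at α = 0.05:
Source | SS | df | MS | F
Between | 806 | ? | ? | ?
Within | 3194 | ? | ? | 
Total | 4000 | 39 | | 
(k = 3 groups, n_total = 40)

df_between = 2, df_within = 37. MS_between = 403.0, MS_within = 86.32. F = 4.668, F_crit ≈ 3.252. Reject H₀.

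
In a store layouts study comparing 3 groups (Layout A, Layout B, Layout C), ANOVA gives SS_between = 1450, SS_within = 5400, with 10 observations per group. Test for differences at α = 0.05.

df_between = 2, df_within = 27. F = MS_between/MS_within = 725.0/200.0 = 3.625. F_crit ≈ 3.354. Reject H₀. At least one mean differs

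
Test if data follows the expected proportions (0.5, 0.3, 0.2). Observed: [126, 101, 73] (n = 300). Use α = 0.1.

Expected: [150.0, 90.0, 60.0]. χ² = 8.001. df = 2, critical = 4.605. Reject H₀.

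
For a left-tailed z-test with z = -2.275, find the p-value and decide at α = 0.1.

p = P(Z < -2.275) = Φ(-2.275) ≈ 0.0115. Since p < 0.1, reject H₀ (significant) at α = 0.1.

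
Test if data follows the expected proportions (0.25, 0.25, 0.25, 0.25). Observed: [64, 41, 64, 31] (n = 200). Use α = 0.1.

Expected: [50.0, 50.0, 50.0, 50.0]. χ² = 16.68. df = 3, critical = 6.251. Reject H₀.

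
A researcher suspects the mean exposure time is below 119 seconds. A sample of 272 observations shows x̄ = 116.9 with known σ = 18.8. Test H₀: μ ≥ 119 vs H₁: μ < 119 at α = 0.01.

z = -1.842. Critical value: -2.33. Fail to reject H₀.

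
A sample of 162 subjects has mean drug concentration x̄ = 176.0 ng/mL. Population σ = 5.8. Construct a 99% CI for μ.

CI = x̄ ± z*(σ/√n) = 176.0 ± 2.576(5.8/√162) = 176.0 ± 1.17 = (174.83, 177.17)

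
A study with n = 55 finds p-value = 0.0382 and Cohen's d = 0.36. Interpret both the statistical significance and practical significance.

Statistically significant (p = 0.0382 < 0.05). Cohen's d = 0.36 indicates a small effect size. Both statistical and practical significance should be considered.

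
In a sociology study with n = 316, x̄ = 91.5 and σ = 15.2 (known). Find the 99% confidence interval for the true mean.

CI = x̄ ± z*(σ/√n) = 91.5 ± 2.576(15.2/√316) = 91.5 ± 2.2 = (89.3, 93.7)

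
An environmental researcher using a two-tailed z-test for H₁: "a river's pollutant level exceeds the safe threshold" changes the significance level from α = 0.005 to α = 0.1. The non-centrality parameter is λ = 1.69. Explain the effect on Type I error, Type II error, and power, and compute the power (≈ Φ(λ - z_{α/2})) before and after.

Increasing α from 0.005 to 0.1:
• Type I error rate increases (α is the Type I rate by definition).
• Critical value moves from z_{α/2} = 2.807 to 1.645, so power = Φ(λ - z_{α/2}) goes from Φ(1.69 - 2.807) = 0.132 to Φ(1.69 - 1.645) = 0.518.
• Type II error rate β = 1 - power therefore decreases (0.868 → 0.482).
Appropriate when false negatives are costly — here, allowing unsafe pollution to continue.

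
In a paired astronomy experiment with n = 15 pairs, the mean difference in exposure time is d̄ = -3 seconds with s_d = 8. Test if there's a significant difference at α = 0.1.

t = d̄/(s_d/√n) = -3/(8/√15) = -1.452. df = 14, critical t = ±1.761. Fail to reject H₀.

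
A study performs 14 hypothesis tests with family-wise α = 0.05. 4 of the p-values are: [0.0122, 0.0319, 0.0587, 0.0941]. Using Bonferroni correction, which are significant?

Bonferroni α = 0.05/14 = 0.00357. None of the given p-values are significant.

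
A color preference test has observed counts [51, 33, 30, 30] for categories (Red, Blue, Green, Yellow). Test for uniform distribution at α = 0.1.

Expected = 36 each. χ² = Σ(O-E)²/E = 8.5. df = 3, critical value = 6.251. Reject H₀.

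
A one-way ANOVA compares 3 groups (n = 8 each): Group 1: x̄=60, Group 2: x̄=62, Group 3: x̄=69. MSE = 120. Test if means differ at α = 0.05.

Grand mean = 63.67. SS_between = 357.33, MS_between = 178.67. F = 1.489, F_crit ≈ 3.467. Fail to reject H₀.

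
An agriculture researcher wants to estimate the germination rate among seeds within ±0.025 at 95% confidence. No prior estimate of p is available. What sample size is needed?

Conservative approach: use p = 0.5 (maximizes p(1-p) = 0.25). n = z²(0.25)/E² = 1.96²×0.25/0.025² = 1536.6 → n = 1537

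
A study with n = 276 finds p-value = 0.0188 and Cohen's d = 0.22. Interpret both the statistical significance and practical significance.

Statistically significant (p = 0.0188 < 0.05). Cohen's d = 0.22 indicates a small effect size. Both statistical and practical significance should be considered.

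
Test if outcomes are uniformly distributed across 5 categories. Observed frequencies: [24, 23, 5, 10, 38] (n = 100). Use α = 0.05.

Expected = 20 each. χ² = Σ(O-E)²/E = 33.7. df = 4, critical value = 9.488. Reject H₀.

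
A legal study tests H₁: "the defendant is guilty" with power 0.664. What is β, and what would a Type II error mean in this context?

β = 1 - power = 1 - 0.664 = 0.336. A Type II error is failing to reject H₀ when H₀ is false (false negative) — here, failing to conclude that the defendant is guilty when in fact it is true. Consequence: acquitting a guilty person.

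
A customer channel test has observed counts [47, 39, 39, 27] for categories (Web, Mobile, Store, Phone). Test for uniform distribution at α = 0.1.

Expected = 38 each. χ² = Σ(O-E)²/E = 5.368. df = 3, critical value = 6.251. Fail to reject H₀.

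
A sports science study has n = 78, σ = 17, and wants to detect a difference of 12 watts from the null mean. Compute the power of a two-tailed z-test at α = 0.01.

SE = σ/√n = 17/√78 = 1.925. Non-centrality λ = d/SE = 12/1.925 = 6.234. Power ≈ Φ(λ - z_{α/2}) = Φ(6.234 - 2.576) = Φ(3.658) = 1.0.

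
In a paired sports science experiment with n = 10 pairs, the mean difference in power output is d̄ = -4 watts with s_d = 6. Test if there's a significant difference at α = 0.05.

t = d̄/(s_d/√n) = -4/(6/√10) = -2.108. df = 9, critical t = ±2.262. Fail to reject H₀.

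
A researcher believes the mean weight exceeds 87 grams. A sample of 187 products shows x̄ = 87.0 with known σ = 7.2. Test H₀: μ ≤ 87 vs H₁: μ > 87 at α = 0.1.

z = 0.0. Critical value: 1.28. Fail to reject H₀.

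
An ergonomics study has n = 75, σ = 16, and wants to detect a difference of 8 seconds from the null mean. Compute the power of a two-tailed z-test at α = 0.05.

SE = σ/√n = 16/√75 = 1.848. Non-centrality λ = d/SE = 8/1.848 = 4.33. Power ≈ Φ(λ - z_{α/2}) = Φ(4.33 - 1.96) = Φ(2.37) = 0.991.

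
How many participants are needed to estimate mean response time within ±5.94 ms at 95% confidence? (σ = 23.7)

n = (z*σ/E)² = (1.96×23.7/5.94)² = 61.2 → n = 62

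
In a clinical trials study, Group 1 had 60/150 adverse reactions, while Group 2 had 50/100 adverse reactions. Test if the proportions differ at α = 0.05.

p̂₁ = 0.4, p̂₂ = 0.5, pooled p̂ = 0.44. z = -1.56. Critical: ±1.96. Fail to reject H₀.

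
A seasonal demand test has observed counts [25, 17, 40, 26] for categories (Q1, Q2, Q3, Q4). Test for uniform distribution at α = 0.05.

Expected = 27 each. χ² = Σ(O-E)²/E = 10.148. df = 3, critical value = 7.815. Reject H₀.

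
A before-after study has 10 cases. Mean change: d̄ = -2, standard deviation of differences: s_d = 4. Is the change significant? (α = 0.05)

t = d̄/(s_d/√n) = -2/(4/√10) = -1.581. df = 9, critical t = ±2.262. Fail to reject H₀.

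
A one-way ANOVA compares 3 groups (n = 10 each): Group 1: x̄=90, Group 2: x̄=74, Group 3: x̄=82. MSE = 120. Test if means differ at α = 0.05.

Grand mean = 82.0. SS_between = 1280.0, MS_between = 640.0. F = 5.333, F_crit ≈ 3.354. Reject H₀.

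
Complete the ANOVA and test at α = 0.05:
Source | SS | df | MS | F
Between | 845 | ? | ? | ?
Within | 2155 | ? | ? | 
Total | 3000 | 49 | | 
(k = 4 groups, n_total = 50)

df_between = 3, df_within = 46. MS_between = 281.67, MS_within = 46.85. F = 6.012, F_crit ≈ 2.807. Reject H₀.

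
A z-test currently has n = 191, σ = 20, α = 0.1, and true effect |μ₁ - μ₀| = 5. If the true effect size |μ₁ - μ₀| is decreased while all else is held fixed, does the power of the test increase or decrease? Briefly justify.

Power decreases: a smaller true effect decreases the non-centrality λ = |μ₁ - μ₀|/(σ/√n).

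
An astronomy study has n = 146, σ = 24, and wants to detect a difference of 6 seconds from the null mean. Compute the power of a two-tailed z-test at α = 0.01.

SE = σ/√n = 24/√146 = 1.986. Non-centrality λ = d/SE = 6/1.986 = 3.021. Power ≈ Φ(λ - z_{α/2}) = Φ(3.021 - 2.576) = Φ(0.445) = 0.672.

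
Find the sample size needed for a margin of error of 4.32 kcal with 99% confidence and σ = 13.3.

n = (z*σ/E)² = (2.576×13.3/4.32)² = 62.9 → n = 63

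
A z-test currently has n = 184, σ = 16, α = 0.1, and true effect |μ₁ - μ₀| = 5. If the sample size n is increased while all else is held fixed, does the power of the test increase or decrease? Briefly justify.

Power increases: a larger n shrinks the standard error σ/√n, moving the sampling distribution under H₁ further from the critical value.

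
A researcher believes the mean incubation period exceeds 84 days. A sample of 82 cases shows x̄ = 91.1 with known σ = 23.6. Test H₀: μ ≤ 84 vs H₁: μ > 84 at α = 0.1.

z = 2.724. Critical value: 1.28. Reject H₀.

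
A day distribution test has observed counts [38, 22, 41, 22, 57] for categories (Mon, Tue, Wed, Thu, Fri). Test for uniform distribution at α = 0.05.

Expected = 36 each. χ² = Σ(O-E)²/E = 23.944. df = 4, critical value = 9.488. Reject H₀.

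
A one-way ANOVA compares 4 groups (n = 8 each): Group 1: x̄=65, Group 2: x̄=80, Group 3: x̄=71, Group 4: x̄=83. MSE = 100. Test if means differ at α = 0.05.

Grand mean = 74.75. SS_between = 1638.0, MS_between = 546.0. F = 5.46, F_crit ≈ 2.947. Reject H₀.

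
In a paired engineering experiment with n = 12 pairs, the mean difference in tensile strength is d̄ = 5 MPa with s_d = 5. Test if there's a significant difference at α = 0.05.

t = d̄/(s_d/√n) = 5/(5/√12) = 3.464. df = 11, critical t = ±2.201. Reject H₀.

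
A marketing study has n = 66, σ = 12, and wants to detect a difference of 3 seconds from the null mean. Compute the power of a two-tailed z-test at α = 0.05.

SE = σ/√n = 12/√66 = 1.477. Non-centrality λ = d/SE = 3/1.477 = 2.031. Power ≈ Φ(λ - z_{α/2}) = Φ(2.031 - 1.96) = Φ(0.071) = 0.528.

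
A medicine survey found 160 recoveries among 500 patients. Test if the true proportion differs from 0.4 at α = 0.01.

p̂ = 0.32, p₀ = 0.4. z = (p̂ - p₀)/√(p₀(1-p₀)/n) = -3.651. Critical: ±2.576. Reject H₀.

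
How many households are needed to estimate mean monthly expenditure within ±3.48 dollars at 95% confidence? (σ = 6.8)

n = (z*σ/E)² = (1.96×6.8/3.48)² = 14.7 → n = 15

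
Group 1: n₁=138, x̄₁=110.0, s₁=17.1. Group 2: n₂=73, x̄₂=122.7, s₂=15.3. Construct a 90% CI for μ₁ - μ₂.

Difference = -12.7. SE = √(17.1²/138 + 15.3²/73) = 2.308. CI = (-16.5, -8.9)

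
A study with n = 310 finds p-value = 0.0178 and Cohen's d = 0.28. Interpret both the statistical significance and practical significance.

Statistically significant (p = 0.0178 < 0.05). Cohen's d = 0.28 indicates a small effect size. Both statistical and practical significance should be considered.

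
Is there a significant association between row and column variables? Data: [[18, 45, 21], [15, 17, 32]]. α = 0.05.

χ² = 12.731. df = 2, critical = 5.991. Reject H₀. Variables are dependent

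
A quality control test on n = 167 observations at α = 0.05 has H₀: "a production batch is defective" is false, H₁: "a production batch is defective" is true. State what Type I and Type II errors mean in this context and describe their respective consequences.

Type I (false positive): concluding that a production batch is defective when it is not — scrapping a good batch — wasted material and cost for no reason. Type II (false negative): failing to conclude that a production batch is defective when it is — shipping a defective batch — faulty products reach customers. Which is costlier depends on domain priorities and is a judgement call rather than a statistical fact.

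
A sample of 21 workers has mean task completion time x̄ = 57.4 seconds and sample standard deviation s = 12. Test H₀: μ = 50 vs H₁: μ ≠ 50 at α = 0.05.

t = (x̄ - μ₀)/(s/√n) = (57.4 - 50)/(12/√21) = 2.826. df = 20, critical t = ±2.086. Reject H₀.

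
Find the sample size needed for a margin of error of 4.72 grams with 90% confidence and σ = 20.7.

n = (z*σ/E)² = (1.645×20.7/4.72)² = 52.05 → n = 53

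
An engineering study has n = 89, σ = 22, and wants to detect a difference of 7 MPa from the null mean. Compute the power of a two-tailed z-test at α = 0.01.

SE = σ/√n = 22/√89 = 2.332. Non-centrality λ = d/SE = 7/2.332 = 3.002. Power ≈ Φ(λ - z_{α/2}) = Φ(3.002 - 2.576) = Φ(0.426) = 0.665.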